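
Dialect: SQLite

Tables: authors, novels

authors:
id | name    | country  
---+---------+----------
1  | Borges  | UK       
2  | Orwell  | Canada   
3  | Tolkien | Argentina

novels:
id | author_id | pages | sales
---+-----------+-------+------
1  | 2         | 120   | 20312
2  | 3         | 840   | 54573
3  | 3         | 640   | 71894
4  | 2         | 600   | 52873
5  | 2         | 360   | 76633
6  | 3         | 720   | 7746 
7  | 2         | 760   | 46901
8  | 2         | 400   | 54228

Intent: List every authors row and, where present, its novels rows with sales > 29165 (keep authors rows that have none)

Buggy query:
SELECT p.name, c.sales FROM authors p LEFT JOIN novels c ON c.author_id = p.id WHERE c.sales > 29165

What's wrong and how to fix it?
Bug: Filtering c.sales in WHERE discards the NULL rows produced by LEFT JOIN, turning it into an inner join

Fix: Move the right-table condition into the ON clause so unmatched parents are kept

Corrected query:
SELECT p.name, c.sales FROM authors p LEFT JOIN novels c ON c.author_id = p.id AND c.sales > 29165

Result:
name    | sales
--------+------
Borges  | NULL 
Orwell  | 46901
Orwell  | 52873
Orwell  | 54228
Orwell  | 76633
Tolkien | 54573
Tolkien | 71894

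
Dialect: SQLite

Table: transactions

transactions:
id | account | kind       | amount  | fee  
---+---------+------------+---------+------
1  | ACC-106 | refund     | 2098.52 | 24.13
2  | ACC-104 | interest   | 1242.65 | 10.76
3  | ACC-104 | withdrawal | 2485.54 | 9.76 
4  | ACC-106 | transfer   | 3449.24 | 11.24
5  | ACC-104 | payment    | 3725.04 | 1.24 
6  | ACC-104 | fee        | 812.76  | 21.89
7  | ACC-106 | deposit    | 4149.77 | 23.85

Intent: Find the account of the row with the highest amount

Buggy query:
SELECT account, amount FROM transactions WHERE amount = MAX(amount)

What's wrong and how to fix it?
Bug: WHERE is evaluated per row; an aggregate over the whole table isn't defined there

Fix: Wrap MAX in a scalar subquery so WHERE compares against a single value

Corrected query:
SELECT account, amount FROM transactions WHERE amount = (SELECT MAX(amount) FROM transactions)

Result:
account | amount 
--------+--------
ACC-106 | 4149.77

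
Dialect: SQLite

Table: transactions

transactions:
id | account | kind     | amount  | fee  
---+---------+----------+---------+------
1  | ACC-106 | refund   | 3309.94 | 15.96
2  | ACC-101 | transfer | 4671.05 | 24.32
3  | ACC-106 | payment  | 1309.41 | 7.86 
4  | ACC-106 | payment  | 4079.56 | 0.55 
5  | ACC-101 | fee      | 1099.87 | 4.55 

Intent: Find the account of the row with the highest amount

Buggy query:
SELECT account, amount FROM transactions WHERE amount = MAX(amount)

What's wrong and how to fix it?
Bug: WHERE is evaluated per row; an aggregate over the whole table isn't defined there

Fix: Use a subquery: WHERE amount = (SELECT MAX(amount) FROM transactions)

Corrected query:
SELECT account, amount FROM transactions WHERE amount = (SELECT MAX(amount) FROM transactions)

Result:
account | amount 
--------+--------
ACC-101 | 4671.05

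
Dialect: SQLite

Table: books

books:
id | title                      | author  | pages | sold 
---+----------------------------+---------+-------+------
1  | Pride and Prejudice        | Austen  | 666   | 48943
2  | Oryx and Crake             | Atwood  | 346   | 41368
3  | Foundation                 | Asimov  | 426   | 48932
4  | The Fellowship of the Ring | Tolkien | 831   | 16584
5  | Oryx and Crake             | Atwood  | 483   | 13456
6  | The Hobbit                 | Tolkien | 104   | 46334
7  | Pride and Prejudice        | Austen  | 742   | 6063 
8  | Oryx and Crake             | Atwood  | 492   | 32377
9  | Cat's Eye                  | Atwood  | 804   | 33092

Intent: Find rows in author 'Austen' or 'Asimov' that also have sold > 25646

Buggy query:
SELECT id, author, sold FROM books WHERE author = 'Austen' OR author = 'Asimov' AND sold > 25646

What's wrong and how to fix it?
Bug: Without parentheses, AND is evaluated before OR, so the sold filter only applies to the 'Asimov' branch

Fix: Add parentheses around the OR so the AND applies to both alternatives

Corrected query:
SELECT id, author, sold FROM books WHERE (author = 'Austen' OR author = 'Asimov') AND sold > 25646

Result:
id | author | sold 
---+--------+------
1  | Austen | 48943
3  | Asimov | 48932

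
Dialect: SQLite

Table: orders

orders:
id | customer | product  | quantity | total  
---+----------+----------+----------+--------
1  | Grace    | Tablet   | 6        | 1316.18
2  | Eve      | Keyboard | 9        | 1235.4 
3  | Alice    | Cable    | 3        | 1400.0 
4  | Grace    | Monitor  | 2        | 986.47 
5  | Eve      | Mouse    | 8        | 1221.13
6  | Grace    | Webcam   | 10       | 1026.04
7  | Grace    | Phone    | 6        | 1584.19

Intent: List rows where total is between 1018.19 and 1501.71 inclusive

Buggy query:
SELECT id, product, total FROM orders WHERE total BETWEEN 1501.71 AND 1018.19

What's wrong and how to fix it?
Bug: The bounds are reversed; BETWEEN a AND b requires a <= b to match anything

Fix: Swap the bounds so the smaller value comes first

Corrected query:
SELECT id, product, total FROM orders WHERE total BETWEEN 1018.19 AND 1501.71

Result:
id | product  | total  
---+----------+--------
1  | Tablet   | 1316.18
2  | Keyboard | 1235.4 
3  | Cable    | 1400   
5  | Mouse    | 1221.13
6  | Webcam   | 1026.04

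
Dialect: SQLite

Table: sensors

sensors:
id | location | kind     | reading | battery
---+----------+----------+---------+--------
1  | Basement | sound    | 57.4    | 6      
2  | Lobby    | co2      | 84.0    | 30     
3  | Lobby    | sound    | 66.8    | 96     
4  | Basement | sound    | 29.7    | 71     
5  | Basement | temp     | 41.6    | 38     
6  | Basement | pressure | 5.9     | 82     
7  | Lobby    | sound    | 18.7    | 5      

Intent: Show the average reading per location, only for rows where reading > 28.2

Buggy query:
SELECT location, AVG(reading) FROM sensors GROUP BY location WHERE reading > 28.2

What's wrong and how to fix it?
Bug: Row-level WHERE must come before GROUP BY in the clause order

Fix: Move the WHERE clause before GROUP BY

Corrected query:
SELECT location, AVG(reading) FROM sensors WHERE reading > 28.2 GROUP BY location

Result:
location | AVG(reading)
---------+-------------
Basement | 42.9        
Lobby    | 75.4        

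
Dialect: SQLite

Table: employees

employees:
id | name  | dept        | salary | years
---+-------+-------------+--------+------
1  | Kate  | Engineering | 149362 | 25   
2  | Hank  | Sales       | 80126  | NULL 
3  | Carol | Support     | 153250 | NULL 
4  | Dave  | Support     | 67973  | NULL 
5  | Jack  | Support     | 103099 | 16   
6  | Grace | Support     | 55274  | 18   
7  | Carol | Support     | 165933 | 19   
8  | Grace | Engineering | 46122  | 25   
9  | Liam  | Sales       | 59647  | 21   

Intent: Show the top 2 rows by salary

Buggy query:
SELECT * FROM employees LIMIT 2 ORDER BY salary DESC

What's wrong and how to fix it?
Bug: ORDER BY cannot follow LIMIT; LIMIT is the final clause

Fix: Sort with ORDER BY, then apply LIMIT

Corrected query:
SELECT * FROM employees ORDER BY salary DESC LIMIT 2

Result:
id | name  | dept    | salary | years
---+-------+---------+--------+------
7  | Carol | Support | 165933 | 19   
3  | Carol | Support | 153250 | NULL 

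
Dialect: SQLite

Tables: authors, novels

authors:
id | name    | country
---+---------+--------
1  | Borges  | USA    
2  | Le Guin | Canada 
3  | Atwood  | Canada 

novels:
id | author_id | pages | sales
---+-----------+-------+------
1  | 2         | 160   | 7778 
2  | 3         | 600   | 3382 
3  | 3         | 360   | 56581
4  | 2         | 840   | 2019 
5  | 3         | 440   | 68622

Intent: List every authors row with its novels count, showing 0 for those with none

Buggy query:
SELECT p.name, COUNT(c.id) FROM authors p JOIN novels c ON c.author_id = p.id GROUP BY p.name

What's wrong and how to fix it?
Bug: An inner join excludes parents with zero children

Fix: Use LEFT JOIN so parents without children still appear (COUNT(c.id) gives 0)

Corrected query:
SELECT p.name, COUNT(c.id) FROM authors p LEFT JOIN novels c ON c.author_id = p.id GROUP BY p.name

Result:
name    | COUNT(c.id)
--------+------------
Atwood  | 3          
Borges  | 0          
Le Guin | 2          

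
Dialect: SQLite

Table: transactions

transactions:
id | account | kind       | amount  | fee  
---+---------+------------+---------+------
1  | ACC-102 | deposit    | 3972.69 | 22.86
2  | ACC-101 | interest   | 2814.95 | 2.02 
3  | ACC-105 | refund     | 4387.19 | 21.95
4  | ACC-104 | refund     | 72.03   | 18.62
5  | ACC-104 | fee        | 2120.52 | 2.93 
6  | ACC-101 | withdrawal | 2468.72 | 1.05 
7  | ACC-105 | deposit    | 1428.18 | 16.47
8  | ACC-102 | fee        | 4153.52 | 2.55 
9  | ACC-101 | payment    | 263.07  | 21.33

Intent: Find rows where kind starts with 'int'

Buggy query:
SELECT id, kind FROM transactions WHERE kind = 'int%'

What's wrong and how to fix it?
Bug: '=' compares the literal string including the % character; pattern matching needs LIKE

Fix: Replace '=' with LIKE so 'int%' is treated as a pattern

Corrected query:
SELECT id, kind FROM transactions WHERE kind LIKE 'int%'

Result:
id | kind    
---+---------
2  | interest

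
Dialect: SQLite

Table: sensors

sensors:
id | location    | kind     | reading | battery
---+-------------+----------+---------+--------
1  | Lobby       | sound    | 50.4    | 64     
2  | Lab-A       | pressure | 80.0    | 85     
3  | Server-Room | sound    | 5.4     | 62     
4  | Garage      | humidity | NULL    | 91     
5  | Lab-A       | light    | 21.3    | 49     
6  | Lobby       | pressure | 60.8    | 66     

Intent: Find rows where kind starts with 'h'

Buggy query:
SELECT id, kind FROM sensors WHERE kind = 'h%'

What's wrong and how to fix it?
Bug: '=' compares the literal string including the % character; pattern matching needs LIKE

Fix: Use LIKE for wildcard pattern matching

Corrected query:
SELECT id, kind FROM sensors WHERE kind LIKE 'h%'

Result:
id | kind    
---+---------
4  | humidity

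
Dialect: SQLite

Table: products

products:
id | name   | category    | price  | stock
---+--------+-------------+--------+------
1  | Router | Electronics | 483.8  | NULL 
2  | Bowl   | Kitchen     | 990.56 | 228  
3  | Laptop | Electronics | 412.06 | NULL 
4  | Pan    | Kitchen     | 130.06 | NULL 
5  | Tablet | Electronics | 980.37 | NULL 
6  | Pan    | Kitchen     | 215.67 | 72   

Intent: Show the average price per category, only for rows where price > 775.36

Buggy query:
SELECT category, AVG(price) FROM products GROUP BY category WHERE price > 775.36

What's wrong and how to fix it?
Bug: Row-level WHERE must come before GROUP BY in the clause order

Fix: Place WHERE between FROM and GROUP BY

Corrected query:
SELECT category, AVG(price) FROM products WHERE price > 775.36 GROUP BY category

Result:
category    | AVG(price)
------------+-----------
Electronics | 980.37    
Kitchen     | 990.56    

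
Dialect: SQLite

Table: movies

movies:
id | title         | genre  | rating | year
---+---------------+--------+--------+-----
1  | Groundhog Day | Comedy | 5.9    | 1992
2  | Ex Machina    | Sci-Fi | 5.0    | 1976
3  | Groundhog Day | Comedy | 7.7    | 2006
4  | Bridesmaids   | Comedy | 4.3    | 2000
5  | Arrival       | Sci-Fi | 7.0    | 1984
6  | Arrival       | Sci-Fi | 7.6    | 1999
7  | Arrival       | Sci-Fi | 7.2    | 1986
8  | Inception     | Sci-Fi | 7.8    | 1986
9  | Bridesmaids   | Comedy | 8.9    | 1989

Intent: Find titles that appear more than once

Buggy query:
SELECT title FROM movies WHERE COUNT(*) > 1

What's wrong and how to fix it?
Bug: WHERE can't reference COUNT(*); aggregates are computed after WHERE

Fix: GROUP BY title, then filter groups with HAVING COUNT(*) > 1

Corrected query:
SELECT title FROM movies GROUP BY title HAVING COUNT(*) > 1

Result:
title        
-------------
Arrival      
Bridesmaids  
Groundhog Day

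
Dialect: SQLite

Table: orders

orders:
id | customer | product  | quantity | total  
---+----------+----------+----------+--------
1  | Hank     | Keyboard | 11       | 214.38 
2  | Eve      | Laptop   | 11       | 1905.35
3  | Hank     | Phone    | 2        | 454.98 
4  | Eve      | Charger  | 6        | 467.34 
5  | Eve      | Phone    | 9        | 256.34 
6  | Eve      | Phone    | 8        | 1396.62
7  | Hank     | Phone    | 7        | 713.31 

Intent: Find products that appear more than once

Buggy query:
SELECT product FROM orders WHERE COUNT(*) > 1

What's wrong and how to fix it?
Bug: WHERE can't reference COUNT(*); aggregates are computed after WHERE

Fix: GROUP BY product, then filter groups with HAVING COUNT(*) > 1

Corrected query:
SELECT product FROM orders GROUP BY product HAVING COUNT(*) > 1

Result:
product
-------
Phone  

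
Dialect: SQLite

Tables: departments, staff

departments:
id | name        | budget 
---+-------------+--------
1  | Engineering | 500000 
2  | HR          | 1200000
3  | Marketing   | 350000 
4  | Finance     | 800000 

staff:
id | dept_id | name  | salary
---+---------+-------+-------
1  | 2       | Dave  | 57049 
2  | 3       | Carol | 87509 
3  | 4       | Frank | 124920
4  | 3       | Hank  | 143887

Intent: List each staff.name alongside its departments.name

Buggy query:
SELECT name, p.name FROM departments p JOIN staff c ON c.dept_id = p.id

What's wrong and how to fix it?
Bug: Both tables have a 'name' column; the unqualified reference is ambiguous

Fix: Prefix ambiguous columns with the table alias

Corrected query:
SELECT c.name, p.name FROM departments p JOIN staff c ON c.dept_id = p.id

Result:
name  | name     
------+----------
Dave  | HR       
Carol | Marketing
Frank | Finance  
Hank  | Marketing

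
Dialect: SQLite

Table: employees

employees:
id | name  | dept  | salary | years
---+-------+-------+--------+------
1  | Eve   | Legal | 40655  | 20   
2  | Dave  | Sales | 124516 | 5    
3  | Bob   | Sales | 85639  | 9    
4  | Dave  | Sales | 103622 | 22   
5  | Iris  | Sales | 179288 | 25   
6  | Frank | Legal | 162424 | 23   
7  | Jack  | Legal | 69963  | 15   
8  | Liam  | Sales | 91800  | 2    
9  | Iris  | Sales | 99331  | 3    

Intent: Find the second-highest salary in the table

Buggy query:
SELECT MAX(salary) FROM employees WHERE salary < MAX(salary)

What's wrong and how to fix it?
Bug: The inner MAX is an aggregate inside WHERE, which is not allowed

Fix: Compute the overall MAX in a subquery, then take MAX of rows below it

Corrected query:
SELECT MAX(salary) FROM employees WHERE salary < (SELECT MAX(salary) FROM employees)

Result:
MAX(salary)
-----------
162424     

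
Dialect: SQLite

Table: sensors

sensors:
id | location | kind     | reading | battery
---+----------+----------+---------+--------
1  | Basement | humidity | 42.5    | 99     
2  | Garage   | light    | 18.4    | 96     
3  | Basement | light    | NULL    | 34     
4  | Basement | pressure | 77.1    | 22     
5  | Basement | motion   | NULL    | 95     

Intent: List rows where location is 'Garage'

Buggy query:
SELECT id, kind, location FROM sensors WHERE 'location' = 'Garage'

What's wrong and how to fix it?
Bug: Single quotes denote string literals in SQL; the column name is being compared as a constant string

Fix: Remove the quotes around the column name (or use double quotes for an identifier)

Corrected query:
SELECT id, kind, location FROM sensors WHERE location = 'Garage'

Result:
id | kind  | location
---+-------+---------
2  | light | Garage  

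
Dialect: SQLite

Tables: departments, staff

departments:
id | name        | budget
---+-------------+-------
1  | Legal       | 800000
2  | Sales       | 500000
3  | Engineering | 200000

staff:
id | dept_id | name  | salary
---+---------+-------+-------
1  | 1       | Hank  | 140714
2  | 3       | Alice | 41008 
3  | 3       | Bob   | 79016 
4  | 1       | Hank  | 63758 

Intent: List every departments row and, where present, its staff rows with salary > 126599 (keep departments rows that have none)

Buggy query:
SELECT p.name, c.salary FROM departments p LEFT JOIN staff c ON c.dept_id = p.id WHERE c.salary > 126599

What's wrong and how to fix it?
Bug: A WHERE condition on the right-hand table after LEFT JOIN drops unmatched parents

Fix: Move the right-table condition into the ON clause so unmatched parents are kept

Corrected query:
SELECT p.name, c.salary FROM departments p LEFT JOIN staff c ON c.dept_id = p.id AND c.salary > 126599

Result:
name        | salary
------------+-------
Legal       | 140714
Sales       | NULL  
Engineering | NULL  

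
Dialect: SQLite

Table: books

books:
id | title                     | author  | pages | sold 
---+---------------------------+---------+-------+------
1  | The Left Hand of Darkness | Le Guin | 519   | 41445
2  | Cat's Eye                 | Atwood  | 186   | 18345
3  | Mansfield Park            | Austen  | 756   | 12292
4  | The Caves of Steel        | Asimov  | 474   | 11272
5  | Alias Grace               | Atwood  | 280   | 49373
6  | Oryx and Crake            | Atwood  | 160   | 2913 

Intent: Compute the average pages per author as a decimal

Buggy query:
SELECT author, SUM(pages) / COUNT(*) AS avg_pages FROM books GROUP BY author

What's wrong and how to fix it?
Bug: Both operands are integers, so '/' performs integer division and truncates

Fix: Cast one side to REAL so the division keeps the fractional part

Corrected query:
SELECT author, SUM(pages) * 1.0 / COUNT(*) AS avg_pages FROM books GROUP BY author

Result:
author  | avg_pages 
--------+-----------
Asimov  | 474       
Atwood  | 208.666667
Austen  | 756       
Le Guin | 519       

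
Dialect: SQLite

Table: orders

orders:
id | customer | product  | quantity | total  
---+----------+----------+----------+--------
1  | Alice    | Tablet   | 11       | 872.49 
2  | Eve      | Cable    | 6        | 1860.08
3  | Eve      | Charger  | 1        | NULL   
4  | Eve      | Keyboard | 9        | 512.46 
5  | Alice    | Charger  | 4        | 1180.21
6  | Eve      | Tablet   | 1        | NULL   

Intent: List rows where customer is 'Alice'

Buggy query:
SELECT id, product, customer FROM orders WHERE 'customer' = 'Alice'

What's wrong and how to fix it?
Bug: 'customer' in single quotes is a string literal, not the column; the comparison is literal-vs-literal and never true

Fix: Remove the quotes around the column name (or use double quotes for an identifier)

Corrected query:
SELECT id, product, customer FROM orders WHERE customer = 'Alice'

Result:
id | product | customer
---+---------+---------
1  | Tablet  | Alice   
5  | Charger | Alice   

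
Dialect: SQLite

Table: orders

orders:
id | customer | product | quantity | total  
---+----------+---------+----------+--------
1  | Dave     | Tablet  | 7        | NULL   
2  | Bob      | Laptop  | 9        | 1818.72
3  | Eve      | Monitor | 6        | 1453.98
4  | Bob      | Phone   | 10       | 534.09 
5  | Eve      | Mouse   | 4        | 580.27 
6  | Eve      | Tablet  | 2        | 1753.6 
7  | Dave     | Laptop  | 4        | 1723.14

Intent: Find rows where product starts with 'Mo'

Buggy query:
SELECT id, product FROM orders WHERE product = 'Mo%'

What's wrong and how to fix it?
Bug: '=' compares the literal string including the % character; pattern matching needs LIKE

Fix: Use LIKE for wildcard pattern matching

Corrected query:
SELECT id, product FROM orders WHERE product LIKE 'Mo%'

Result:
id | product
---+--------
3  | Monitor
5  | Mouse  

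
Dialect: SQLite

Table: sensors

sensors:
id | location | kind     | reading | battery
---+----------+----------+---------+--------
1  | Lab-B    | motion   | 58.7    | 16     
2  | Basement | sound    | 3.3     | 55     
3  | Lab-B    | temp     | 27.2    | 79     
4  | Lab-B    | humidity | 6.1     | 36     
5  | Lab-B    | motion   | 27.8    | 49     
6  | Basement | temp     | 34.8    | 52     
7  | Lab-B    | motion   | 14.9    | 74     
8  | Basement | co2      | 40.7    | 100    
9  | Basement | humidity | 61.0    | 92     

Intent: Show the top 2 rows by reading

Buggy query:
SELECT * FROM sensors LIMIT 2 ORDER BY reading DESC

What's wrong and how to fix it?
Bug: LIMIT must come after ORDER BY

Fix: Swap the clauses: ORDER BY first, then LIMIT

Corrected query:
SELECT * FROM sensors ORDER BY reading DESC LIMIT 2

Result:
id | location | kind     | reading | battery
---+----------+----------+---------+--------
9  | Basement | humidity | 61      | 92     
1  | Lab-B    | motion   | 58.7    | 16     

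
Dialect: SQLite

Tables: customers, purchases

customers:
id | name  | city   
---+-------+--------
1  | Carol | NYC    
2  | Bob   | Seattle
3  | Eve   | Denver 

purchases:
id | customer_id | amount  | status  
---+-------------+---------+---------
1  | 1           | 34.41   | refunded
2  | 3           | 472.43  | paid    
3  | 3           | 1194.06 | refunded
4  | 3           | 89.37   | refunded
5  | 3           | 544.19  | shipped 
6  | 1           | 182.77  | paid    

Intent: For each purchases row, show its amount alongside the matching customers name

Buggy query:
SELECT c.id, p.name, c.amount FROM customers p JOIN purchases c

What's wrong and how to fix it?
Bug: Missing join condition: each purchases row is matched to all customers rows instead of just its own

Fix: Specify the join condition linking the foreign key to the parent id

Corrected query:
SELECT c.id, p.name, c.amount FROM customers p JOIN purchases c ON c.customer_id = p.id

Result:
id | name  | amount 
---+-------+--------
1  | Carol | 34.41  
2  | Eve   | 472.43 
3  | Eve   | 1194.06
4  | Eve   | 89.37  
5  | Eve   | 544.19 
6  | Carol | 182.77 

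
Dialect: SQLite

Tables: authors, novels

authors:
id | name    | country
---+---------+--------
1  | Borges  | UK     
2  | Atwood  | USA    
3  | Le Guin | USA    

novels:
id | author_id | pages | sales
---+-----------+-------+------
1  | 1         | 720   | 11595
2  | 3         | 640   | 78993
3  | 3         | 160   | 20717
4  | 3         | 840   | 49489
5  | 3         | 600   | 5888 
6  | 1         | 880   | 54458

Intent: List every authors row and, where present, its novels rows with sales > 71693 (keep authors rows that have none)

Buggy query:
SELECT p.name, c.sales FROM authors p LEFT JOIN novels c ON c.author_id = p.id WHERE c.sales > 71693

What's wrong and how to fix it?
Bug: A WHERE condition on the right-hand table after LEFT JOIN drops unmatched parents

Fix: Put 'c.sales > 71693' in the JOIN's ON clause instead of WHERE

Corrected query:
SELECT p.name, c.sales FROM authors p LEFT JOIN novels c ON c.author_id = p.id AND c.sales > 71693

Result:
name    | sales
--------+------
Borges  | NULL 
Atwood  | NULL 
Le Guin | 78993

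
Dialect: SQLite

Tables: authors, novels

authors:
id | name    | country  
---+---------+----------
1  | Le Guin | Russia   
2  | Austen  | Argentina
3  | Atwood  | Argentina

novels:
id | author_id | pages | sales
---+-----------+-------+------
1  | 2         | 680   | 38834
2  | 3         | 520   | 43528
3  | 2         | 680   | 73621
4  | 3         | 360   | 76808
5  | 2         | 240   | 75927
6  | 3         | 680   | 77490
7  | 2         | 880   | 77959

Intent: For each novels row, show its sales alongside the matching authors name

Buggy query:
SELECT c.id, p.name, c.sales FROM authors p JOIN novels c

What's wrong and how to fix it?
Bug: Missing join condition: each novels row is matched to all authors rows instead of just its own

Fix: Add ON c.author_id = p.id to the JOIN

Corrected query:
SELECT c.id, p.name, c.sales FROM authors p JOIN novels c ON c.author_id = p.id

Result:
id | name   | sales
---+--------+------
1  | Austen | 38834
2  | Atwood | 43528
3  | Austen | 73621
4  | Atwood | 76808
5  | Austen | 75927
6  | Atwood | 77490
7  | Austen | 77959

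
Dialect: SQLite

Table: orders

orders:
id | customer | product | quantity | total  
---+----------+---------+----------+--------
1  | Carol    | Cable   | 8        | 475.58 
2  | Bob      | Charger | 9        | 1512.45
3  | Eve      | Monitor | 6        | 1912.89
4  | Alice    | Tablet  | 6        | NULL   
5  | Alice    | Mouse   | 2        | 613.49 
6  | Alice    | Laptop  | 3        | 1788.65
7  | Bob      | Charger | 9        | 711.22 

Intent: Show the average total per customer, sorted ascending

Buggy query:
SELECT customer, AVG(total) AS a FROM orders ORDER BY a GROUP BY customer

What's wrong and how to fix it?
Bug: ORDER BY appears before GROUP BY; SQL clause order requires GROUP BY first

Fix: Move ORDER BY to the end, after GROUP BY

Corrected query:
SELECT customer, AVG(total) AS a FROM orders GROUP BY customer ORDER BY a

Result:
customer | a       
---------+---------
Carol    | 475.58  
Bob      | 1111.835
Alice    | 1201.07 
Eve      | 1912.89 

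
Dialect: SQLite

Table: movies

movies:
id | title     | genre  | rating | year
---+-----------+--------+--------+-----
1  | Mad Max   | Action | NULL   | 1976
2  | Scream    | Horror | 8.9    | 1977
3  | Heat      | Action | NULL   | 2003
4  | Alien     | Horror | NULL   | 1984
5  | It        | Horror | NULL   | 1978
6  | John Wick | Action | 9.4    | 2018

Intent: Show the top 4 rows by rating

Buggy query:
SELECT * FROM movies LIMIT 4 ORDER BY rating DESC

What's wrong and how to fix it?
Bug: ORDER BY cannot follow LIMIT; LIMIT is the final clause

Fix: Sort with ORDER BY, then apply LIMIT

Corrected query:
SELECT * FROM movies ORDER BY rating DESC LIMIT 4

Result:
id | title     | genre  | rating | year
---+-----------+--------+--------+-----
6  | John Wick | Action | 9.4    | 2018
2  | Scream    | Horror | 8.9    | 1977
1  | Mad Max   | Action | NULL   | 1976
3  | Heat      | Action | NULL   | 2003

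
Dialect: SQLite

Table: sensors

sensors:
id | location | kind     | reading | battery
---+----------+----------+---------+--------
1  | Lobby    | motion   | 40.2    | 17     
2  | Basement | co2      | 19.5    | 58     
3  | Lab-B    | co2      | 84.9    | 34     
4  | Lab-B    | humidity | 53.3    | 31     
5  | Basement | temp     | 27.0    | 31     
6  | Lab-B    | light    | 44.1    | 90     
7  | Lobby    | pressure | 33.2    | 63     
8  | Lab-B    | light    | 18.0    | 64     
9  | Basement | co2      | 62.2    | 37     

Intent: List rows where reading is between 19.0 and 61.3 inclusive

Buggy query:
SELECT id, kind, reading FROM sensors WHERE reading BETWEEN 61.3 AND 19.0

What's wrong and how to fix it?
Bug: The bounds are reversed; BETWEEN a AND b requires a <= b to match anything

Fix: Write BETWEEN 19.0 AND 61.3

Corrected query:
SELECT id, kind, reading FROM sensors WHERE reading BETWEEN 19.0 AND 61.3

Result:
id | kind     | reading
---+----------+--------
1  | motion   | 40.2   
2  | co2      | 19.5   
4  | humidity | 53.3   
5  | temp     | 27     
6  | light    | 44.1   
7  | pressure | 33.2   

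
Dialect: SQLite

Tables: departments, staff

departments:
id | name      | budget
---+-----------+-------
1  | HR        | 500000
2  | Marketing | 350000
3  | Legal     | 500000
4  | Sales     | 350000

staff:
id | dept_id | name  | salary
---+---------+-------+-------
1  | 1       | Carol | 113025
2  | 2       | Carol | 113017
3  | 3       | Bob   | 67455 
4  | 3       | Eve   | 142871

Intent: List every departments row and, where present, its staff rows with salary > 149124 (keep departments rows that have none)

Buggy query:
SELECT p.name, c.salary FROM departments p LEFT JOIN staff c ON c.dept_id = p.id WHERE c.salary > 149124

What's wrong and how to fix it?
Bug: Filtering c.salary in WHERE discards the NULL rows produced by LEFT JOIN, turning it into an inner join

Fix: Put 'c.salary > 149124' in the JOIN's ON clause instead of WHERE

Corrected query:
SELECT p.name, c.salary FROM departments p LEFT JOIN staff c ON c.dept_id = p.id AND c.salary > 149124

Result:
name      | salary
----------+-------
HR        | NULL  
Marketing | NULL  
Legal     | NULL  
Sales     | NULL  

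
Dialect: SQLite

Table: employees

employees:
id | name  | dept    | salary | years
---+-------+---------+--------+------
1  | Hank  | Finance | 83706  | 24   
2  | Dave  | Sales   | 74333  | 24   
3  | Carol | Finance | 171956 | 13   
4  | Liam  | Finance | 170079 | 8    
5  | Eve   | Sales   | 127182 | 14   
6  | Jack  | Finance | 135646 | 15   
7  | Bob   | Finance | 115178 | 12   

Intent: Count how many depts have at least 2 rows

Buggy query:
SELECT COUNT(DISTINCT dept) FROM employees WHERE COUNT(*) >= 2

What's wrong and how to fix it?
Bug: COUNT(*) cannot appear in WHERE; the per-group count doesn't exist yet

Fix: Use a subquery that GROUPs and filters with HAVING, then count its rows

Corrected query:
SELECT COUNT(*) FROM (SELECT dept FROM employees GROUP BY dept HAVING COUNT(*) >= 2)

Result:
COUNT(*)
--------
2       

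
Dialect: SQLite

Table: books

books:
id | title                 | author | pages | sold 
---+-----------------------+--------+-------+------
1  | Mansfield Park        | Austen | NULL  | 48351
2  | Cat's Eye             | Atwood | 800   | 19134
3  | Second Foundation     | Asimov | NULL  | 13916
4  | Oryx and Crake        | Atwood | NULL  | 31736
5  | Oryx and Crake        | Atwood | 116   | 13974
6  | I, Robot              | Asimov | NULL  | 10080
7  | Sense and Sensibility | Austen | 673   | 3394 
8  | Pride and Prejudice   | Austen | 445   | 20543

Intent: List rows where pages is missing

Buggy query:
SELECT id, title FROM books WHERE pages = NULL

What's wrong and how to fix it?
Bug: '= NULL' is always unknown in SQL three-valued logic, so no rows match

Fix: Replace '= NULL' with 'IS NULL'

Corrected query:
SELECT id, title FROM books WHERE pages IS NULL

Result:
id | title            
---+------------------
1  | Mansfield Park   
3  | Second Foundation
4  | Oryx and Crake   
6  | I, Robot         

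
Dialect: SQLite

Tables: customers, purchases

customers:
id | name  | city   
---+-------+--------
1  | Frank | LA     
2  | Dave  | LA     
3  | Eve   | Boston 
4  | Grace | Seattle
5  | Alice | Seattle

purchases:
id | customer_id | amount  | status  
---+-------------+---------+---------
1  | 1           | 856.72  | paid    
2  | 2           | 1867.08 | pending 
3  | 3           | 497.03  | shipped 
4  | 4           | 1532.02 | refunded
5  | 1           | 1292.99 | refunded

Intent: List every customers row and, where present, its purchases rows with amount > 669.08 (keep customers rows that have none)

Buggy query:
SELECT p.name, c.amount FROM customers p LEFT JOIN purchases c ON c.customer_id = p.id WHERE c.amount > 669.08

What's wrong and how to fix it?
Bug: Filtering c.amount in WHERE discards the NULL rows produced by LEFT JOIN, turning it into an inner join

Fix: Put 'c.amount > 669.08' in the JOIN's ON clause instead of WHERE

Corrected query:
SELECT p.name, c.amount FROM customers p LEFT JOIN purchases c ON c.customer_id = p.id AND c.amount > 669.08

Result:
name  | amount 
------+--------
Frank | 856.72 
Frank | 1292.99
Dave  | 1867.08
Eve   | NULL   
Grace | 1532.02
Alice | NULL   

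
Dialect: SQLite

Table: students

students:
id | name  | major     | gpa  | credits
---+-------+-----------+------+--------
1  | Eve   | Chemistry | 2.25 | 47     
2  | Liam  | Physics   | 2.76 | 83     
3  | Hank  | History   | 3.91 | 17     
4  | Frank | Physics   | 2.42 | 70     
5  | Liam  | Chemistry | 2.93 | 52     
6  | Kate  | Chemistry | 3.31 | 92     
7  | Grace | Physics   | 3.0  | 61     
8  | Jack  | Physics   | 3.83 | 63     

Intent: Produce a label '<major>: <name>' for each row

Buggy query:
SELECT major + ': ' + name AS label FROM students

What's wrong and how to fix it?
Bug: '+' is numeric addition; on text columns SQLite converts them to 0 instead of concatenating

Fix: Replace + with || to concatenate text

Corrected query:
SELECT major || ': ' || name AS label FROM students

Result:
label          
---------------
Chemistry: Eve 
Physics: Liam  
History: Hank  
Physics: Frank 
Chemistry: Liam
Chemistry: Kate
Physics: Grace 
Physics: Jack  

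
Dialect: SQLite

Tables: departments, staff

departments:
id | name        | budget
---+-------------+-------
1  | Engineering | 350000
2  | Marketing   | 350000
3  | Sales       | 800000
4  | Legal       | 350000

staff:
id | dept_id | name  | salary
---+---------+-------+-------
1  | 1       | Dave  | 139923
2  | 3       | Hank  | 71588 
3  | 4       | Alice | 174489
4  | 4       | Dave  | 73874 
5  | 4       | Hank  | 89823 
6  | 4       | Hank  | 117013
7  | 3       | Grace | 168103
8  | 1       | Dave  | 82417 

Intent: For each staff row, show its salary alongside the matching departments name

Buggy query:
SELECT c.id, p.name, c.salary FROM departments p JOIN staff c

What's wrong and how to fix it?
Bug: Missing join condition: each staff row is matched to all departments rows instead of just its own

Fix: Add ON c.dept_id = p.id to the JOIN

Corrected query:
SELECT c.id, p.name, c.salary FROM departments p JOIN staff c ON c.dept_id = p.id

Result:
id | name        | salary
---+-------------+-------
1  | Engineering | 139923
2  | Sales       | 71588 
3  | Legal       | 174489
4  | Legal       | 73874 
5  | Legal       | 89823 
6  | Legal       | 117013
7  | Sales       | 168103
8  | Engineering | 82417 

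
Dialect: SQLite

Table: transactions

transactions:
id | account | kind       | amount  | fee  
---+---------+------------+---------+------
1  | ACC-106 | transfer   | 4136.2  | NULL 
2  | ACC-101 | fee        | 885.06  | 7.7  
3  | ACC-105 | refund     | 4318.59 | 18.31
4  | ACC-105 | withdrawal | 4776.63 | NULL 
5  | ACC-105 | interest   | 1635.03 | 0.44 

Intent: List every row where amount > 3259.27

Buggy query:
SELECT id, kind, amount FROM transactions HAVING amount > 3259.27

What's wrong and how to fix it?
Bug: HAVING filters the output of aggregation, but this query has no GROUP BY and no aggregate functions, so SQLite rejects it (HAVING clause on a non-aggregate query); the condition here is per row

Fix: Use WHERE for row-level filtering

Corrected query:
SELECT id, kind, amount FROM transactions WHERE amount > 3259.27

Result:
id | kind       | amount 
---+------------+--------
1  | transfer   | 4136.2 
3  | refund     | 4318.59
4  | withdrawal | 4776.63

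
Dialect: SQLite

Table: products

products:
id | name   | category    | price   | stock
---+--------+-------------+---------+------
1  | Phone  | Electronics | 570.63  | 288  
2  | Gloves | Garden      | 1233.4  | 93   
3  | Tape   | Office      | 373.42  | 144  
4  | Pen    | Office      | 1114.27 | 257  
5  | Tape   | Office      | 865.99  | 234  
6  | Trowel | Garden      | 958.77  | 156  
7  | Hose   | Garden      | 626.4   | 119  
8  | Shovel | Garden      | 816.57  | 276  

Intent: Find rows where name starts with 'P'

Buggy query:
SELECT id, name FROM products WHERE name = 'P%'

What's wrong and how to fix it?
Bug: Wildcards only work with LIKE; '=' treats '%' as a literal character

Fix: Replace '=' with LIKE so 'P%' is treated as a pattern

Corrected query:
SELECT id, name FROM products WHERE name LIKE 'P%'

Result:
id | name 
---+------
1  | Phone
4  | Pen  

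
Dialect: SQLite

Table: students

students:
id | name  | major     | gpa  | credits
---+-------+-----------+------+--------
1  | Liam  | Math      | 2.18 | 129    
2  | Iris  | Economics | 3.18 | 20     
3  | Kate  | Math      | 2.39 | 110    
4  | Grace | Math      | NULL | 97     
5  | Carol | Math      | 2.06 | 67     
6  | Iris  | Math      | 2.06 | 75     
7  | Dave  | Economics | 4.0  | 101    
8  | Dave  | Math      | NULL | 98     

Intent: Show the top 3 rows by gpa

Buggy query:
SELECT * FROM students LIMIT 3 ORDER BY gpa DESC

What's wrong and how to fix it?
Bug: ORDER BY cannot follow LIMIT; LIMIT is the final clause

Fix: Swap the clauses: ORDER BY first, then LIMIT

Corrected query:
SELECT * FROM students ORDER BY gpa DESC LIMIT 3

Result:
id | name | major     | gpa  | credits
---+------+-----------+------+--------
7  | Dave | Economics | 4    | 101    
2  | Iris | Economics | 3.18 | 20     
3  | Kate | Math      | 2.39 | 110    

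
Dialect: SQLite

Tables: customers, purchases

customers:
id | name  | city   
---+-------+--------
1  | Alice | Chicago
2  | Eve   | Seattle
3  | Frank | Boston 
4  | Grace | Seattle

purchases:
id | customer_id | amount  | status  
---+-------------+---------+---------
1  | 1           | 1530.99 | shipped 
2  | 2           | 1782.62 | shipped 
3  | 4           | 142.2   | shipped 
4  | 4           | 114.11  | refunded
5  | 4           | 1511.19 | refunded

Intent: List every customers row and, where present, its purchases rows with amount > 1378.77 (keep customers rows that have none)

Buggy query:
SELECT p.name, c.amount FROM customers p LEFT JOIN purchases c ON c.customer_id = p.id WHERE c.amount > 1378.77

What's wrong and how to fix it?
Bug: A WHERE condition on the right-hand table after LEFT JOIN drops unmatched parents

Fix: Put 'c.amount > 1378.77' in the JOIN's ON clause instead of WHERE

Corrected query:
SELECT p.name, c.amount FROM customers p LEFT JOIN purchases c ON c.customer_id = p.id AND c.amount > 1378.77

Result:
name  | amount 
------+--------
Alice | 1530.99
Eve   | 1782.62
Frank | NULL   
Grace | 1511.19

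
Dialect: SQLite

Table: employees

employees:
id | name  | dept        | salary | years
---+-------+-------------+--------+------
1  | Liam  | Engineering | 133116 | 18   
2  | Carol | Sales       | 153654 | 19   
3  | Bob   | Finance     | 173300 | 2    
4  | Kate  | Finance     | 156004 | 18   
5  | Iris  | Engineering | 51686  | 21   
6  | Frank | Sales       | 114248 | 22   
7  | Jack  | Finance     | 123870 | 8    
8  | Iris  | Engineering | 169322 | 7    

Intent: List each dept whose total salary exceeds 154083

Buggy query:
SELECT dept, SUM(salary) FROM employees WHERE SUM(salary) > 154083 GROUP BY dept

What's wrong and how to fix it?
Bug: SUM(salary) is an aggregate, but WHERE filters rows before aggregation

Fix: Use HAVING (which filters groups after aggregation) instead of WHERE

Corrected query:
SELECT dept, SUM(salary) FROM employees GROUP BY dept HAVING SUM(salary) > 154083

Result:
dept        | SUM(salary)
------------+------------
Engineering | 354124     
Finance     | 453174     
Sales       | 267902     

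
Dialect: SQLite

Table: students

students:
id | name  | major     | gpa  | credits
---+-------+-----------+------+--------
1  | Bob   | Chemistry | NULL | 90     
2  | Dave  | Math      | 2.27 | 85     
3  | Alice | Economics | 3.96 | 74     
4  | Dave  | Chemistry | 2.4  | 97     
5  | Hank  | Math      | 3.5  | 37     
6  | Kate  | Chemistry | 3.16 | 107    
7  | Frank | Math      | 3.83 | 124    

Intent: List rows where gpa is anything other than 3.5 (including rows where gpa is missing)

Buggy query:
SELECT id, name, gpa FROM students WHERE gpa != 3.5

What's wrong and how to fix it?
Bug: 'gpa != 3.5' is unknown when gpa is NULL, so NULL rows are silently excluded

Fix: Handle NULL separately with IS NULL alongside the inequality

Corrected query:
SELECT id, name, gpa FROM students WHERE gpa != 3.5 OR gpa IS NULL

Result:
id | name  | gpa 
---+-------+-----
1  | Bob   | NULL
2  | Dave  | 2.27
3  | Alice | 3.96
4  | Dave  | 2.4 
6  | Kate  | 3.16
7  | Frank | 3.83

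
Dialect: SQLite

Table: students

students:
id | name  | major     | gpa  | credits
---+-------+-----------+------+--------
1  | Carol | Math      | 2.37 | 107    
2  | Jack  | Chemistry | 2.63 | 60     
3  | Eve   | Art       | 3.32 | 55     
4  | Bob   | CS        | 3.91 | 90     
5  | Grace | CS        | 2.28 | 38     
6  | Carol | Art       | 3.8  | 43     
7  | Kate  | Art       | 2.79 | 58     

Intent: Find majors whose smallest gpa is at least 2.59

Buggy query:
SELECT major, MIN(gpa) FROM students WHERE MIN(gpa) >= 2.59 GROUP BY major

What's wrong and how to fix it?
Bug: MIN() in WHERE is a misuse of aggregate

Fix: Replace WHERE with HAVING after the GROUP BY

Corrected query:
SELECT major, MIN(gpa) FROM students GROUP BY major HAVING MIN(gpa) >= 2.59

Result:
major     | MIN(gpa)
----------+---------
Art       | 2.79    
Chemistry | 2.63    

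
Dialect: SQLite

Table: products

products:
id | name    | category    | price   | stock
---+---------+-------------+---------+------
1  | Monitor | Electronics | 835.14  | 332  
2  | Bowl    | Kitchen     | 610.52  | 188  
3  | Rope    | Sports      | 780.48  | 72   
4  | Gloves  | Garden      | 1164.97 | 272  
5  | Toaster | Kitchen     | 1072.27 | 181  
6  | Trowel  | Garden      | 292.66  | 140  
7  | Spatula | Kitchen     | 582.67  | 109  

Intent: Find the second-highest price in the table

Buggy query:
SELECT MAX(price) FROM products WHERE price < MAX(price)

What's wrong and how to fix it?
Bug: The inner MAX is an aggregate inside WHERE, which is not allowed

Fix: Put the inner MAX in a scalar subquery

Corrected query:
SELECT MAX(price) FROM products WHERE price < (SELECT MAX(price) FROM products)

Result:
MAX(price)
----------
1072.27   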